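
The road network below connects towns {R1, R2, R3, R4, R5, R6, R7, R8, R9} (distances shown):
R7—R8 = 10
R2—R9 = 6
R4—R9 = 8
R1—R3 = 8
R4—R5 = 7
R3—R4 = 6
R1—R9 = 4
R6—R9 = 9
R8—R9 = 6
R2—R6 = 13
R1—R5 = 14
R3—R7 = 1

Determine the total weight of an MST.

47

Prim, starting at R2.
Step 1: frontier [R2—R9 6, R2—R6 13] → take R2—R9 (6); add R9.
Step 2: frontier [R2—R6 13, R1—R9 4, R8—R9 6, R4—R9 8, R6—R9 9] → take R1—R9 (4); add R1.
Step 3: frontier [R1—R3 8, R1—R5 14, R2—R6 13, R8—R9 6, R4—R9 8, R6—R9 9] → take R8—R9 (6); add R8.
Step 4: frontier [R1—R3 8, R1—R5 14, R2—R6 13, R7—R8 10, R4—R9 8, R6—R9 9] → take R1—R3 (8); add R3.
Step 5: frontier [R1—R5 14, R2—R6 13, R3—R7 1, R3—R4 6, R7—R8 10, R4—R9 8, R6—R9 9] → take R3—R7 (1); add R7.
Step 6: frontier [R1—R5 14, R2—R6 13, R3—R4 6, R4—R9 8, R6—R9 9] → take R3—R4 (6); add R4.
Step 7: frontier [R1—R5 14, R2—R6 13, R4—R5 7, R6—R9 9] → take R4—R5 (7); add R5.
Step 8: frontier [R2—R6 13, R6—R9 9] → take R6—R9 (9); add R6.
MST edges: R2—R9, R1—R9, R8—R9, R1—R3, R3—R7, R3—R4, R4—R5, R6—R9; total weight 6+4+6+8+1+6+7+9 = 47.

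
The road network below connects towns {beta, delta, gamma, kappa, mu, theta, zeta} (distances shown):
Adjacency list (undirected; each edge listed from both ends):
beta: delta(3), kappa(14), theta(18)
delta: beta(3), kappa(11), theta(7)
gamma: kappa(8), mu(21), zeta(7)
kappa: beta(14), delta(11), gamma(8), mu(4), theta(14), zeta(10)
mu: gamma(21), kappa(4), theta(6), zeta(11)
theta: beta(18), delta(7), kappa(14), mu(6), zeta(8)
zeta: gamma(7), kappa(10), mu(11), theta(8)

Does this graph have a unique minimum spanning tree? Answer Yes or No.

No

Sort edges by weight, then run Kruskal:
beta delta (3): add — endpoints in different components.
kappa mu (4): add — endpoints in different components.
mu theta (6): add — endpoints in different components.
delta theta (7): add — endpoints in different components.
gamma zeta (7): add — endpoints in different components.
gamma kappa (8): add — endpoints in different components.
Non-tree edge theta zeta has weight 8, equal to the heaviest edge on its tree cycle — swapping gives another MST of the same weight. Not unique.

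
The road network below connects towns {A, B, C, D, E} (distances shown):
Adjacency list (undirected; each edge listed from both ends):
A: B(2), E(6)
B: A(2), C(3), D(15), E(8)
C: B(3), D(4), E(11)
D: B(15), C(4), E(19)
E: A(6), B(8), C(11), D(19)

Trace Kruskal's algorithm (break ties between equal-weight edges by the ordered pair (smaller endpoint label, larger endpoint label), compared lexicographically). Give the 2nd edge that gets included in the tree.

B-C

Kruskal's algorithm — process edges by increasing weight (ties by edge label):
A B (2): add — endpoints in different components.
B C (3): add — endpoints in different components.
C D (4): add — endpoints in different components.
A E (6): add — endpoints in different components.
The 2nd edge added is B C.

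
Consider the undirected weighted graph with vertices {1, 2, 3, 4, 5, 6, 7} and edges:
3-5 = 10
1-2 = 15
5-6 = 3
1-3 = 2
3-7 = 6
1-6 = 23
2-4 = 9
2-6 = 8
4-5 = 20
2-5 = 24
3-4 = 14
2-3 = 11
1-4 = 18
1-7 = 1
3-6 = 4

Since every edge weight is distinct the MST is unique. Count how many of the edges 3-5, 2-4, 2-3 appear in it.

Kruskal's algorithm — process edges by increasing weight (ties by edge label):
1-7 (1): add. Components now {1,7} {2} {3} {4} {5} {6}
1-3 (2): add. Components now {1,3,7} {2} {4} {5} {6}
5-6 (3): add. Components now {1,3,7} {2} {4} {5,6}
3-6 (4): add. Components now {1,3,5,6,7} {2} {4}
3-7 (6): skip — 3 and 7 already connected.
2-6 (8): add. Components now {1,2,3,5,6,7} {4}
2-4 (9): add. Components now {1,2,3,4,5,6,7}
MST edge set: {1-7, 1-3, 5-6, 3-6, 2-6, 2-4}.
Of the listed edges, {2-4} are in the MST → 1.

1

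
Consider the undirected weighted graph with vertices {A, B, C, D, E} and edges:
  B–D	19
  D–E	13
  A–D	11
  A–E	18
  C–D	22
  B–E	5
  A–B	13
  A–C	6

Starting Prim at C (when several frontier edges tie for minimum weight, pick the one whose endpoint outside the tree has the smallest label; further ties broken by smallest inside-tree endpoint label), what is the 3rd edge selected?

Prim, starting at C.
Step 1: cheapest edge leaving the tree is A–C (6); add A.
Step 2: cheapest edge leaving the tree is A–D (11); add D.
Step 3: cheapest edge leaving the tree is A–B (13); add B.
Step 4: cheapest edge leaving the tree is B–E (5); add E.
The 3rd edge added is A–B.

A-B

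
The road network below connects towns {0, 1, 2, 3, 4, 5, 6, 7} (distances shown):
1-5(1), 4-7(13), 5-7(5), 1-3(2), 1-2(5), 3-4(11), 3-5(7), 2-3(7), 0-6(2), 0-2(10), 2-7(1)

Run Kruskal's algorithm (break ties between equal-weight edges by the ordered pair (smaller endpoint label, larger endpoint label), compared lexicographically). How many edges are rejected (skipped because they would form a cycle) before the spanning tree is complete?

Kruskal: consider edges lightest-first.
1-5 (1): add — endpoints in different components.
2-7 (1): add — endpoints in different components.
0-6 (2): add — endpoints in different components.
1-3 (2): add — endpoints in different components.
1-2 (5): add — endpoints in different components.
5-7 (5): skip — 5 and 7 already connected.
2-3 (7): skip — 2 and 3 already connected.
3-5 (7): skip — 3 and 5 already connected.
0-2 (10): add — endpoints in different components.
3-4 (11): add — endpoints in different components.
Edges rejected before the tree was complete: 3.

3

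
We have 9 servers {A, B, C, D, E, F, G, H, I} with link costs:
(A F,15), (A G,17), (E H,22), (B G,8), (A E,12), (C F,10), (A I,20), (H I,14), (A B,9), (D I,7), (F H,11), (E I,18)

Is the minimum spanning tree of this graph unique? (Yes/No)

Yes

Kruskal: consider edges lightest-first.
D I (7): add — endpoints in different components.
B G (8): add — endpoints in different components.
A B (9): add — endpoints in different components.
C F (10): add — endpoints in different components.
F H (11): add — endpoints in different components.
A E (12): add — endpoints in different components.
H I (14): add — endpoints in different components.
A F (15): add — endpoints in different components.
Every non-tree edge has weight strictly greater than the heaviest edge on the tree path between its endpoints, so the MST is unique.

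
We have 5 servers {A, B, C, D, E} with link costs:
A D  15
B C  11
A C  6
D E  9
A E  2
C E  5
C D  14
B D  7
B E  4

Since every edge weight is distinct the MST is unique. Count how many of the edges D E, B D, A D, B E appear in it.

2

Sort edges by weight, then run Kruskal:
A E (2): add. Components now {A,E} {B} {C} {D}
B E (4): add. Components now {A,B,E} {C} {D}
C E (5): add. Components now {A,B,C,E} {D}
A C (6): skip — A and C already connected.
B D (7): add. Components now {A,B,C,D,E}
MST edge set: {A E, B E, C E, B D}.
Of the listed edges, {B D, B E} are in the MST → 2.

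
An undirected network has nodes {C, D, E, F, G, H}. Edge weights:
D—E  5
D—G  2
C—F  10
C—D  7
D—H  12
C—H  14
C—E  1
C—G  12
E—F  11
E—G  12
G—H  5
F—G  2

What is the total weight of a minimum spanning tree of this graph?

15

Prim's algorithm from F:
Step 1: cheapest edge leaving the tree is F—G (2); add G.
Step 2: cheapest edge leaving the tree is D—G (2); add D.
Step 3: cheapest edge leaving the tree is D—E (5); add E.
Step 4: cheapest edge leaving the tree is C—E (1); add C.
Step 5: cheapest edge leaving the tree is G—H (5); add H.
MST edges: F—G, D—G, D—E, C—E, G—H; total weight 2+2+5+1+5 = 15.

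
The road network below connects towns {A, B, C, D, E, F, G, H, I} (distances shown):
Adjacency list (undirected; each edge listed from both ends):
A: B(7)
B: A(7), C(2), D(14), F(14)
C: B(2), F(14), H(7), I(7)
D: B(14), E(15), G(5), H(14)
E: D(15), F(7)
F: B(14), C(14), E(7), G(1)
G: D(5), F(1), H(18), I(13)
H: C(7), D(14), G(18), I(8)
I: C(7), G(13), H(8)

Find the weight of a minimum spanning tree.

49

Prim, starting at B.
Step 1: cheapest edge leaving the tree is B–C (2); add C.
Step 2: cheapest edge leaving the tree is A–B (7); add A.
Step 3: cheapest edge leaving the tree is C–H (7); add H.
Step 4: cheapest edge leaving the tree is C–I (7); add I.
Step 5: cheapest edge leaving the tree is G–I (13); add G.
Step 6: cheapest edge leaving the tree is F–G (1); add F.
Step 7: cheapest edge leaving the tree is D–G (5); add D.
Step 8: cheapest edge leaving the tree is E–F (7); add E.
MST edges: B–C, A–B, C–H, C–I, G–I, F–G, D–G, E–F; total weight 2+7+7+7+13+1+5+7 = 49.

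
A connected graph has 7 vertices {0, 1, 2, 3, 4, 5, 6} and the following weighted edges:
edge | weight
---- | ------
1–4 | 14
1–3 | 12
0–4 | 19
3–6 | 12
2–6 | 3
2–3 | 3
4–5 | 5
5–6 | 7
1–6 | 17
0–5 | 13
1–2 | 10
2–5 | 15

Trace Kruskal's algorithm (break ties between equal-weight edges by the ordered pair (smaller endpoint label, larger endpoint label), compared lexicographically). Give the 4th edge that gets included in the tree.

Kruskal: consider edges lightest-first.
2–3 (3): add — endpoints in different components.
2–6 (3): add — endpoints in different components.
4–5 (5): add — endpoints in different components.
5–6 (7): add — endpoints in different components.
1–2 (10): add — endpoints in different components.
1–3 (12): skip — 1 and 3 already connected.
3–6 (12): skip — 3 and 6 already connected.
0–5 (13): add — endpoints in different components.
The 4th edge added is 5–6.

5-6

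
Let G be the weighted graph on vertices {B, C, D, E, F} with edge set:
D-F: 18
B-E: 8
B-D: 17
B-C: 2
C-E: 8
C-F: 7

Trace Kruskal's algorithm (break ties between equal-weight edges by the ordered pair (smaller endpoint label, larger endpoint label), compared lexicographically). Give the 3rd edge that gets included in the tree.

B-E

Kruskal's algorithm — process edges by increasing weight (ties by edge label):
B-C (2): add. Components now {B,C} {D} {E} {F}
C-F (7): add. Components now {B,C,F} {D} {E}
B-E (8): add. Components now {B,C,E,F} {D}
C-E (8): skip — C and E already connected.
B-D (17): add. Components now {B,C,D,E,F}
The 3rd edge added is B-E.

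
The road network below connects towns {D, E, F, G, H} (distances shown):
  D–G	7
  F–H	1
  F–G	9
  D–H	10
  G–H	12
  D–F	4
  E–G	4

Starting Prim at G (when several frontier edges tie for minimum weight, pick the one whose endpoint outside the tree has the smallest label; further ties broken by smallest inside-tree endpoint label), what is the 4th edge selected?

Grow the tree from G using Prim:
Step 1: cheapest edge leaving the tree is E–G (4); add E.
Step 2: cheapest edge leaving the tree is D–G (7); add D.
Step 3: cheapest edge leaving the tree is D–F (4); add F.
Step 4: cheapest edge leaving the tree is F–H (1); add H.
The 4th edge added is F–H.

F-H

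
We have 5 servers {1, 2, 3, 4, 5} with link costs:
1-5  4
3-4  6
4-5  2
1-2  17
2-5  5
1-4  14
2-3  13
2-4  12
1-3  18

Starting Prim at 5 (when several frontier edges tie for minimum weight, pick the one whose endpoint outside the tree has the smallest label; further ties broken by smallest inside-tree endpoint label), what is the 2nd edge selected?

1-5

Prim, starting at 5.
Step 1: frontier [4-5 2, 1-5 4, 2-5 5] → take 4-5 (2); add 4.
Step 2: frontier [3-4 6, 2-4 12, 1-4 14, 1-5 4, 2-5 5] → take 1-5 (4); add 1.
Step 3: frontier [1-2 17, 1-3 18, 3-4 6, 2-4 12, 2-5 5] → take 2-5 (5); add 2.
Step 4: frontier [1-3 18, 2-3 13, 3-4 6] → take 3-4 (6); add 3.
The 2nd edge added is 1-5.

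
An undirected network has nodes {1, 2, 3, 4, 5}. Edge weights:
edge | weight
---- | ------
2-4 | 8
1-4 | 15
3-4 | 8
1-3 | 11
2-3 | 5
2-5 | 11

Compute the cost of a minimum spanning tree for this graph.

35

Prim's algorithm from 3:
Step 1: cheapest edge leaving the tree is 2-3 (5); add 2.
Step 2: cheapest edge leaving the tree is 2-4 (8); add 4.
Step 3: cheapest edge leaving the tree is 1-3 (11); add 1.
Step 4: cheapest edge leaving the tree is 2-5 (11); add 5.
MST edges: 2-3, 2-4, 1-3, 2-5; total weight 5+8+11+11 = 35.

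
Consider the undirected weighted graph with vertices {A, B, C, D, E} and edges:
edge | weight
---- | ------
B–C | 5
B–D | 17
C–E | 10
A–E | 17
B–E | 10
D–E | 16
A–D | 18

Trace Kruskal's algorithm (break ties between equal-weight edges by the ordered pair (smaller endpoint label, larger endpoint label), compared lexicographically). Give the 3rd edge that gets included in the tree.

D-E

Kruskal's algorithm — process edges by increasing weight (ties by edge label):
B–C (5): add — endpoints in different components.
B–E (10): add — endpoints in different components.
C–E (10): skip — C and E already connected.
D–E (16): add — endpoints in different components.
A–E (17): add — endpoints in different components.
The 3rd edge added is D–E.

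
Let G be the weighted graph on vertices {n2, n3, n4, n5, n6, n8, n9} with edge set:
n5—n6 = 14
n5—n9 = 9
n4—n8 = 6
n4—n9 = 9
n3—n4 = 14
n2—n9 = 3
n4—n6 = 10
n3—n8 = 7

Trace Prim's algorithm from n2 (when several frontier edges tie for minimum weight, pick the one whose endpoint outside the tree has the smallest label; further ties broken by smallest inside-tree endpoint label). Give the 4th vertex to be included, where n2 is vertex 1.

n8

Grow the tree from n2 using Prim:
Step 1: frontier [n2—n9 3] → take n2—n9 (3); add n9.
Step 2: frontier [n4—n9 9, n5—n9 9] → take n4—n9 (9); add n4.
Step 3: frontier [n4—n8 6, n4—n6 10, n3—n4 14, n5—n9 9] → take n4—n8 (6); add n8.
Step 4: frontier [n4—n6 10, n3—n4 14, n3—n8 7, n5—n9 9] → take n3—n8 (7); add n3.
Step 5: frontier [n4—n6 10, n5—n9 9] → take n5—n9 (9); add n5.
Step 6: frontier [n4—n6 10, n5—n6 14] → take n4—n6 (10); add n6.
Vertex order: n2, n9, n4, n8, n3, n5, n6. The 4th vertex is n8.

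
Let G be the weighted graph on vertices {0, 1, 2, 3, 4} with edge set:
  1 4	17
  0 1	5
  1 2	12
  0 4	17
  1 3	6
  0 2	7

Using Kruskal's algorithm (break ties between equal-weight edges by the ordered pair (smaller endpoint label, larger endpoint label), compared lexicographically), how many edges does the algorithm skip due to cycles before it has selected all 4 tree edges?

Kruskal's algorithm — process edges by increasing weight (ties by edge label):
0 1 (5): add. Components now {0,1} {2} {3} {4}
1 3 (6): add. Components now {0,1,3} {2} {4}
0 2 (7): add. Components now {0,1,2,3} {4}
1 2 (12): skip — 1 and 2 already connected.
0 4 (17): add. Components now {0,1,2,3,4}
Edges rejected before the tree was complete: 1.

1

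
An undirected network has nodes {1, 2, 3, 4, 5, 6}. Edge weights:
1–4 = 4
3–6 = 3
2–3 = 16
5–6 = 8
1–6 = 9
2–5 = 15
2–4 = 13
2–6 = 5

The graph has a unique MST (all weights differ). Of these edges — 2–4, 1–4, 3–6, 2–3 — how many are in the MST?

2

Sort edges by weight, then run Kruskal:
3–6 (3): add — endpoints in different components.
1–4 (4): add — endpoints in different components.
2–6 (5): add — endpoints in different components.
5–6 (8): add — endpoints in different components.
1–6 (9): add — endpoints in different components.
MST edge set: {3–6, 1–4, 2–6, 5–6, 1–6}.
Of the listed edges, {1–4, 3–6} are in the MST → 2.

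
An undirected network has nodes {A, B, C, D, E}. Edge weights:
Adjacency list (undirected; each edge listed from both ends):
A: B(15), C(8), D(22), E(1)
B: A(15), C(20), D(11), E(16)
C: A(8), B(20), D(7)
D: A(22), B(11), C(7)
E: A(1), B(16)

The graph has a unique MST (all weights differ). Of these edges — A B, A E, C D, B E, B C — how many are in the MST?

2

Kruskal's algorithm — process edges by increasing weight (ties by edge label):
A E (1): add. Components now {A,E} {B} {C} {D}
C D (7): add. Components now {A,E} {B} {C,D}
A C (8): add. Components now {A,C,D,E} {B}
B D (11): add. Components now {A,B,C,D,E}
MST edge set: {A E, C D, A C, B D}.
Of the listed edges, {A E, C D} are in the MST → 2.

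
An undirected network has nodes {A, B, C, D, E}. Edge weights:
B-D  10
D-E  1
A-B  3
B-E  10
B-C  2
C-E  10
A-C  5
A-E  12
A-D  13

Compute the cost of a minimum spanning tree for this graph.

Grow the tree from C using Prim:
Step 1: cheapest edge leaving the tree is B-C (2); add B.
Step 2: cheapest edge leaving the tree is A-B (3); add A.
Step 3: cheapest edge leaving the tree is B-D (10); add D.
Step 4: cheapest edge leaving the tree is D-E (1); add E.
MST edges: B-C, A-B, B-D, D-E; total weight 2+3+10+1 = 16.

16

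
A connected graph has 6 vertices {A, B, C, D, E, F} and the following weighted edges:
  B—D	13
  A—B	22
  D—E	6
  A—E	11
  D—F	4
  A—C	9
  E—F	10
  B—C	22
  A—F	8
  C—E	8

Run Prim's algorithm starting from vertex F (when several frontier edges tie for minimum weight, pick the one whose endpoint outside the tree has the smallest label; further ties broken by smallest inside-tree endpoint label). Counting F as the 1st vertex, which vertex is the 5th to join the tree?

Grow the tree from F using Prim:
Step 1: cheapest edge leaving the tree is D—F (4); add D.
Step 2: cheapest edge leaving the tree is D—E (6); add E.
Step 3: cheapest edge leaving the tree is A—F (8); add A.
Step 4: cheapest edge leaving the tree is C—E (8); add C.
Step 5: cheapest edge leaving the tree is B—D (13); add B.
Vertex order: F, D, E, A, C, B. The 5th vertex is C.

C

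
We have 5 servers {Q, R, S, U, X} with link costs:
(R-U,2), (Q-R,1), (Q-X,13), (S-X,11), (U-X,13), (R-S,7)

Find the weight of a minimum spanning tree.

21

Sort edges by weight, then run Kruskal:
Q-R (1): add. Components now {Q,R} {U} {S} {X}
R-U (2): add. Components now {Q,R,U} {S} {X}
R-S (7): add. Components now {Q,R,S,U} {X}
S-X (11): add. Components now {Q,R,S,U,X}
MST edges: Q-R, R-U, R-S, S-X; total weight 1+2+7+11 = 21.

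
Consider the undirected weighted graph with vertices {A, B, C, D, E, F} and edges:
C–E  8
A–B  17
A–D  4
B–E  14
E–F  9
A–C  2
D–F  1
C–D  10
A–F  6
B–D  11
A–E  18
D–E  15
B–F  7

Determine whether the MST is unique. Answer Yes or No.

Kruskal: consider edges lightest-first.
D–F (1): add. Components now {A} {B} {C} {D,F} {E}
A–C (2): add. Components now {A,C} {B} {D,F} {E}
A–D (4): add. Components now {A,C,D,F} {B} {E}
A–F (6): skip — A and F already connected.
B–F (7): add. Components now {A,B,C,D,F} {E}
C–E (8): add. Components now {A,B,C,D,E,F}
Every non-tree edge has weight strictly greater than the heaviest edge on the tree path between its endpoints, so the MST is unique.

Yes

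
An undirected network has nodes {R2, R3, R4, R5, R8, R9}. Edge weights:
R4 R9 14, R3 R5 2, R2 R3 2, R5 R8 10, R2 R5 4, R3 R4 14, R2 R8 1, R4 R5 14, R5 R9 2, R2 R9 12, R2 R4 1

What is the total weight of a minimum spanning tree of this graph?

Kruskal: consider edges lightest-first.
R2 R4 (1): add — endpoints in different components.
R2 R8 (1): add — endpoints in different components.
R2 R3 (2): add — endpoints in different components.
R3 R5 (2): add — endpoints in different components.
R5 R9 (2): add — endpoints in different components.
MST edges: R2 R4, R2 R8, R2 R3, R3 R5, R5 R9; total weight 1+1+2+2+2 = 8.

8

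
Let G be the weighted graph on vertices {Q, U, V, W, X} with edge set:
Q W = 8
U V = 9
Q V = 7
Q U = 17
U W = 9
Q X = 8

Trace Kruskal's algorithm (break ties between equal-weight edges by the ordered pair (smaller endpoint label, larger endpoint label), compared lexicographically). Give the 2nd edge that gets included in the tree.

Q-W

Kruskal's algorithm — process edges by increasing weight (ties by edge label):
Q V (7): add. Components now {X} {Q,V} {W} {U}
Q W (8): add. Components now {X} {Q,V,W} {U}
Q X (8): add. Components now {Q,V,W,X} {U}
U V (9): add. Components now {Q,U,V,W,X}
The 2nd edge added is Q W.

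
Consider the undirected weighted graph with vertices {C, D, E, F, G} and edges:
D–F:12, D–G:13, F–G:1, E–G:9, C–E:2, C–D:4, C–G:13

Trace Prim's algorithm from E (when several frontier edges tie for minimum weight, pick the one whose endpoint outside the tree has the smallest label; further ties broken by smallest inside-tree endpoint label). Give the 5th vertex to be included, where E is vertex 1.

F

Prim's algorithm from E:
Step 1: cheapest edge leaving the tree is C–E (2); add C.
Step 2: cheapest edge leaving the tree is C–D (4); add D.
Step 3: cheapest edge leaving the tree is E–G (9); add G.
Step 4: cheapest edge leaving the tree is F–G (1); add F.
Vertex order: E, C, D, G, F. The 5th vertex is F.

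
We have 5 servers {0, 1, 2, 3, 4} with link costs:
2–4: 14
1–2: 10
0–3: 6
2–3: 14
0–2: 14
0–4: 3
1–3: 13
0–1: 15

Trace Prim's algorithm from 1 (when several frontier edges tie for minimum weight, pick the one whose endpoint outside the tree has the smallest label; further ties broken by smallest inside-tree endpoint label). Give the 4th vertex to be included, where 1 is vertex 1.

Prim's algorithm from 1:
Step 1: frontier [1–2 10, 1–3 13, 0–1 15] → take 1–2 (10); add 2.
Step 2: frontier [1–3 13, 0–1 15, 0–2 14, 2–3 14, 2–4 14] → take 1–3 (13); add 3.
Step 3: frontier [0–1 15, 0–2 14, 2–4 14, 0–3 6] → take 0–3 (6); add 0.
Step 4: frontier [0–4 3, 2–4 14] → take 0–4 (3); add 4.
Vertex order: 1, 2, 3, 0, 4. The 4th vertex is 0.

0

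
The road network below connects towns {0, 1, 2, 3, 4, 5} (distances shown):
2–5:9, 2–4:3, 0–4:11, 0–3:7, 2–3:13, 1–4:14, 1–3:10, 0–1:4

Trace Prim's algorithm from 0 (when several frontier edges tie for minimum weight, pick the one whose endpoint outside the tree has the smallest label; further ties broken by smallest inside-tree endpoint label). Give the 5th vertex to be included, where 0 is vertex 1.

Grow the tree from 0 using Prim:
Step 1: cheapest edge leaving the tree is 0–1 (4); add 1.
Step 2: cheapest edge leaving the tree is 0–3 (7); add 3.
Step 3: cheapest edge leaving the tree is 0–4 (11); add 4.
Step 4: cheapest edge leaving the tree is 2–4 (3); add 2.
Step 5: cheapest edge leaving the tree is 2–5 (9); add 5.
Vertex order: 0, 1, 3, 4, 2, 5. The 5th vertex is 2.

2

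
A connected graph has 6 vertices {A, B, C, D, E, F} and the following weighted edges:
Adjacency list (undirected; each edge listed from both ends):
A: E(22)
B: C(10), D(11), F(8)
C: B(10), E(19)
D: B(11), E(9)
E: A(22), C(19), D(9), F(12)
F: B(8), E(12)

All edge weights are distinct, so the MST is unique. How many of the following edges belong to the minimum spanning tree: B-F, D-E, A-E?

Kruskal's algorithm — process edges by increasing weight (ties by edge label):
B-F (8): add. Components now {A} {B,F} {C} {D} {E}
D-E (9): add. Components now {A} {B,F} {C} {D,E}
B-C (10): add. Components now {A} {B,C,F} {D,E}
B-D (11): add. Components now {A} {B,C,D,E,F}
E-F (12): skip — E and F already connected.
C-E (19): skip — C and E already connected.
A-E (22): add. Components now {A,B,C,D,E,F}
MST edge set: {B-F, D-E, B-C, B-D, A-E}.
Of the listed edges, {B-F, D-E, A-E} are in the MST → 3.

3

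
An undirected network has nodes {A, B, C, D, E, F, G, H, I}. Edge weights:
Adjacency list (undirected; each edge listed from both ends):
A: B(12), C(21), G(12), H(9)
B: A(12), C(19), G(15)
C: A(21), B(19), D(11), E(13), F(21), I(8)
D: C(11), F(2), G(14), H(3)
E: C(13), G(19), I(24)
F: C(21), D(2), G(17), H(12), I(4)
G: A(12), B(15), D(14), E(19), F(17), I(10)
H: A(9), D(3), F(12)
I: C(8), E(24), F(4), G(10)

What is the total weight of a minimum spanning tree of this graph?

Prim's algorithm from H:
Step 1: cheapest edge leaving the tree is D–H (3); add D.
Step 2: cheapest edge leaving the tree is D–F (2); add F.
Step 3: cheapest edge leaving the tree is F–I (4); add I.
Step 4: cheapest edge leaving the tree is C–I (8); add C.
Step 5: cheapest edge leaving the tree is A–H (9); add A.
Step 6: cheapest edge leaving the tree is G–I (10); add G.
Step 7: cheapest edge leaving the tree is A–B (12); add B.
Step 8: cheapest edge leaving the tree is C–E (13); add E.
MST edges: D–H, D–F, F–I, C–I, A–H, G–I, A–B, C–E; total weight 3+2+4+8+9+10+12+13 = 61.

61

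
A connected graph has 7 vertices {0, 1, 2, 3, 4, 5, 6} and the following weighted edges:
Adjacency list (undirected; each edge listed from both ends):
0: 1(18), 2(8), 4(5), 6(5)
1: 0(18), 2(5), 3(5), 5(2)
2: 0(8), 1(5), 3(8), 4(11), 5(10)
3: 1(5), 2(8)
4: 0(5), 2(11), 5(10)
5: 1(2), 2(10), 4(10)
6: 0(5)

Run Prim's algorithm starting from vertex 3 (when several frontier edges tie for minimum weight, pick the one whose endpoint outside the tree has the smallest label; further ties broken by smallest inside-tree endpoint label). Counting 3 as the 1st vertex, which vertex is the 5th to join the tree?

0

Prim's algorithm from 3:
Step 1: frontier [1 3 5, 2 3 8] → take 1 3 (5); add 1.
Step 2: frontier [1 5 2, 1 2 5, 0 1 18, 2 3 8] → take 1 5 (2); add 5.
Step 3: frontier [1 2 5, 0 1 18, 2 3 8, 2 5 10, 4 5 10] → take 1 2 (5); add 2.
Step 4: frontier [0 1 18, 0 2 8, 2 4 11, 4 5 10] → take 0 2 (8); add 0.
Step 5: frontier [0 4 5, 0 6 5, 2 4 11, 4 5 10] → take 0 4 (5); add 4.
Step 6: frontier [0 6 5] → take 0 6 (5); add 6.
Vertex order: 3, 1, 5, 2, 0, 4, 6. The 5th vertex is 0.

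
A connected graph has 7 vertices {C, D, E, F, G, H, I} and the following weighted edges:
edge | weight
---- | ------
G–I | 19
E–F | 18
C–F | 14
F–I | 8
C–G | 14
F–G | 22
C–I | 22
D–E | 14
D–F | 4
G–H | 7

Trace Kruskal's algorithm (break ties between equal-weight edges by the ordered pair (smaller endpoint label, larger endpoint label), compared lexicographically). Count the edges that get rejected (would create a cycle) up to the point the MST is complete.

Kruskal: consider edges lightest-first.
D–F (4): add. Components now {C} {D,F} {E} {G} {H} {I}
G–H (7): add. Components now {C} {D,F} {E} {G,H} {I}
F–I (8): add. Components now {C} {D,F,I} {E} {G,H}
C–F (14): add. Components now {C,D,F,I} {E} {G,H}
C–G (14): add. Components now {C,D,F,G,H,I} {E}
D–E (14): add. Components now {C,D,E,F,G,H,I}
Edges rejected before the tree was complete: 0.

0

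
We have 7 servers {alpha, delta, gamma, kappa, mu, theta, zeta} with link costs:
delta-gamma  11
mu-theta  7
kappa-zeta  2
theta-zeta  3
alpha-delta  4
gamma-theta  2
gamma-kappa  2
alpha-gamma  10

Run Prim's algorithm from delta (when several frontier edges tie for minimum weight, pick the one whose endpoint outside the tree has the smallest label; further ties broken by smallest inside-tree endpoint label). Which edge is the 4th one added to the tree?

gamma-theta

Prim's algorithm from delta:
Step 1: cheapest edge leaving the tree is alpha-delta (4); add alpha.
Step 2: cheapest edge leaving the tree is alpha-gamma (10); add gamma.
Step 3: cheapest edge leaving the tree is gamma-kappa (2); add kappa.
Step 4: cheapest edge leaving the tree is gamma-theta (2); add theta.
Step 5: cheapest edge leaving the tree is kappa-zeta (2); add zeta.
Step 6: cheapest edge leaving the tree is mu-theta (7); add mu.
The 4th edge added is gamma-theta.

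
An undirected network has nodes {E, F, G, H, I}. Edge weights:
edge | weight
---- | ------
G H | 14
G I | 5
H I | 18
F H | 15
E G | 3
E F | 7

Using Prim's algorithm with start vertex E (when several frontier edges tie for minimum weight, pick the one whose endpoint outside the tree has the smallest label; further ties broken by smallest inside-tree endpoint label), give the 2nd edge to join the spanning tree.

G-I

Prim's algorithm from E:
Step 1: cheapest edge leaving the tree is E G (3); add G.
Step 2: cheapest edge leaving the tree is G I (5); add I.
Step 3: cheapest edge leaving the tree is E F (7); add F.
Step 4: cheapest edge leaving the tree is G H (14); add H.
The 2nd edge added is G I.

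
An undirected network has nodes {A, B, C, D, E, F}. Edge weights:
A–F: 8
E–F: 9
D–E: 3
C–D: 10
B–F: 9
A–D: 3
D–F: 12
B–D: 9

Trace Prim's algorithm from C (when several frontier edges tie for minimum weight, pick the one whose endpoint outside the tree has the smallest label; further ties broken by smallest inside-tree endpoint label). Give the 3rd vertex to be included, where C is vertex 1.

Grow the tree from C using Prim:
Step 1: frontier [C–D 10] → take C–D (10); add D.
Step 2: frontier [A–D 3, D–E 3, B–D 9, D–F 12] → take A–D (3); add A.
Step 3: frontier [A–F 8, D–E 3, B–D 9, D–F 12] → take D–E (3); add E.
Step 4: frontier [A–F 8, B–D 9, D–F 12, E–F 9] → take A–F (8); add F.
Step 5: frontier [B–D 9, B–F 9] → take B–D (9); add B.
Vertex order: C, D, A, E, F, B. The 3rd vertex is A.

A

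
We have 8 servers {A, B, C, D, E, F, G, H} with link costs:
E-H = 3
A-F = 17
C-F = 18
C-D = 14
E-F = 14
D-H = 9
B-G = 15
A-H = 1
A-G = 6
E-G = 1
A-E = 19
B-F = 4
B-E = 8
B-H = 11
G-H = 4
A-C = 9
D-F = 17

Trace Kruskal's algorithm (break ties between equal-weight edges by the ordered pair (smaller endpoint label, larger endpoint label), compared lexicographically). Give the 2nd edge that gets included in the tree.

E-G

Sort edges by weight, then run Kruskal:
A-H (1): add — endpoints in different components.
E-G (1): add — endpoints in different components.
E-H (3): add — endpoints in different components.
B-F (4): add — endpoints in different components.
G-H (4): skip — G and H already connected.
A-G (6): skip — A and G already connected.
B-E (8): add — endpoints in different components.
A-C (9): add — endpoints in different components.
D-H (9): add — endpoints in different components.
The 2nd edge added is E-G.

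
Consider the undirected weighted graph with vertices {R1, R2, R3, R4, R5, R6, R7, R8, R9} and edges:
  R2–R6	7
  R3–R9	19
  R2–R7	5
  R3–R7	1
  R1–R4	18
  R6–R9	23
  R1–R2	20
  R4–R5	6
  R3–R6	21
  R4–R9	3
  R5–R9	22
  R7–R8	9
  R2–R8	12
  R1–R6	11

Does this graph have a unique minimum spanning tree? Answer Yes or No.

Sort edges by weight, then run Kruskal:
R3–R7 (1): add — endpoints in different components.
R4–R9 (3): add — endpoints in different components.
R2–R7 (5): add — endpoints in different components.
R4–R5 (6): add — endpoints in different components.
R2–R6 (7): add — endpoints in different components.
R7–R8 (9): add — endpoints in different components.
R1–R6 (11): add — endpoints in different components.
R2–R8 (12): skip — R8 and R2 already connected.
R1–R4 (18): add — endpoints in different components.
Every non-tree edge has weight strictly greater than the heaviest edge on the tree path between its endpoints, so the MST is unique.

Yes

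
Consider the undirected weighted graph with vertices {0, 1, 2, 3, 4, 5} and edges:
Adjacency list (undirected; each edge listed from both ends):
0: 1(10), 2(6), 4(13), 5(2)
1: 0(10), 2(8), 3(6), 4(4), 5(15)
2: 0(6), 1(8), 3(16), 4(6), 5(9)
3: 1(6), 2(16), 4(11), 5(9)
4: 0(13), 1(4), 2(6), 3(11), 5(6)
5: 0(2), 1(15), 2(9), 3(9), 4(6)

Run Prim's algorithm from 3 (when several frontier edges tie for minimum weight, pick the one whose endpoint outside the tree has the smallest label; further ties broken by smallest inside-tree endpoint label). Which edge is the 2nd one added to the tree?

Prim, starting at 3.
Step 1: cheapest edge leaving the tree is 1-3 (6); add 1.
Step 2: cheapest edge leaving the tree is 1-4 (4); add 4.
Step 3: cheapest edge leaving the tree is 2-4 (6); add 2.
Step 4: cheapest edge leaving the tree is 0-2 (6); add 0.
Step 5: cheapest edge leaving the tree is 0-5 (2); add 5.
The 2nd edge added is 1-4.

1-4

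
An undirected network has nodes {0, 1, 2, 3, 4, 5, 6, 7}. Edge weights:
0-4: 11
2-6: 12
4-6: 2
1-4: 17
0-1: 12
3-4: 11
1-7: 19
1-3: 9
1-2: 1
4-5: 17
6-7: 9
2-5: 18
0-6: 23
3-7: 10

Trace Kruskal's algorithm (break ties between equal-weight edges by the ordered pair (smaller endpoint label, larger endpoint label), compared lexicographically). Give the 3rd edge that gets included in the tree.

Kruskal's algorithm — process edges by increasing weight (ties by edge label):
1-2 (1): add — endpoints in different components.
4-6 (2): add — endpoints in different components.
1-3 (9): add — endpoints in different components.
6-7 (9): add — endpoints in different components.
3-7 (10): add — endpoints in different components.
0-4 (11): add — endpoints in different components.
3-4 (11): skip — 3 and 4 already connected.
0-1 (12): skip — 0 and 1 already connected.
2-6 (12): skip — 2 and 6 already connected.
1-4 (17): skip — 1 and 4 already connected.
4-5 (17): add — endpoints in different components.
The 3rd edge added is 1-3.

1-3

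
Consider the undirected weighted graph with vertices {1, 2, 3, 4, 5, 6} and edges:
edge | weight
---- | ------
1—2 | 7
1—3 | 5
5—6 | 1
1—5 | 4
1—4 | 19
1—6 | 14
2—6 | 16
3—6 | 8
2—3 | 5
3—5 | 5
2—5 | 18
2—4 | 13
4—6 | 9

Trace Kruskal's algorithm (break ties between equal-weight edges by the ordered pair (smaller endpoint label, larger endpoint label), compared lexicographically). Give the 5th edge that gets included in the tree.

4-6

Kruskal: consider edges lightest-first.
5—6 (1): add. Components now {1} {2} {3} {4} {5,6}
1—5 (4): add. Components now {1,5,6} {2} {3} {4}
1—3 (5): add. Components now {1,3,5,6} {2} {4}
2—3 (5): add. Components now {1,2,3,5,6} {4}
3—5 (5): skip — 3 and 5 already connected.
1—2 (7): skip — 1 and 2 already connected.
3—6 (8): skip — 3 and 6 already connected.
4—6 (9): add. Components now {1,2,3,4,5,6}
The 5th edge added is 4—6.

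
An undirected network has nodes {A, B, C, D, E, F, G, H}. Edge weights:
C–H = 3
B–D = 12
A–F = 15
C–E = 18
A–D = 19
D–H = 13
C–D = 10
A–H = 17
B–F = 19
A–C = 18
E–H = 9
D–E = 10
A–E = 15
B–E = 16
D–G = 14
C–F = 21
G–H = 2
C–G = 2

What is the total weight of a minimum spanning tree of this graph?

Kruskal: consider edges lightest-first.
C–G (2): add — endpoints in different components.
G–H (2): add — endpoints in different components.
C–H (3): skip — C and H already connected.
E–H (9): add — endpoints in different components.
C–D (10): add — endpoints in different components.
D–E (10): skip — D and E already connected.
B–D (12): add — endpoints in different components.
D–H (13): skip — D and H already connected.
D–G (14): skip — D and G already connected.
A–E (15): add — endpoints in different components.
A–F (15): add — endpoints in different components.
MST edges: C–G, G–H, E–H, C–D, B–D, A–E, A–F; total weight 2+2+9+10+12+15+15 = 65.

65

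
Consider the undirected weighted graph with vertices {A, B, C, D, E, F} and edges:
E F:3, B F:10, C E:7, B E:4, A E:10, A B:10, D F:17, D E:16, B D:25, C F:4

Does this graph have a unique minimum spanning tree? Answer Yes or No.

Kruskal: consider edges lightest-first.
E F (3): add — endpoints in different components.
B E (4): add — endpoints in different components.
C F (4): add — endpoints in different components.
C E (7): skip — C and E already connected.
A B (10): add — endpoints in different components.
A E (10): skip — A and E already connected.
B F (10): skip — B and F already connected.
D E (16): add — endpoints in different components.
Non-tree edge A E has weight 10, equal to the heaviest edge on its tree cycle — swapping gives another MST of the same weight. Not unique.

No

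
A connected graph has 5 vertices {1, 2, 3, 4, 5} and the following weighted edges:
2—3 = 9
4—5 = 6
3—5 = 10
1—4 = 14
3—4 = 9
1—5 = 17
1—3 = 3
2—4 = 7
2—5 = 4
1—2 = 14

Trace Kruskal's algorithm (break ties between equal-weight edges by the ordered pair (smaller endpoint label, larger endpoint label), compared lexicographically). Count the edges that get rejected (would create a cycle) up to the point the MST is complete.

Kruskal: consider edges lightest-first.
1—3 (3): add — endpoints in different components.
2—5 (4): add — endpoints in different components.
4—5 (6): add — endpoints in different components.
2—4 (7): skip — 2 and 4 already connected.
2—3 (9): add — endpoints in different components.
Edges rejected before the tree was complete: 1.

1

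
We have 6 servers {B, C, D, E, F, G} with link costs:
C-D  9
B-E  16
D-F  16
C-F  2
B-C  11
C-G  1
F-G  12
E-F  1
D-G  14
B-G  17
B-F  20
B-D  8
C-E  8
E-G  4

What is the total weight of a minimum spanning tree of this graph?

Prim, starting at E.
Step 1: frontier [E-F 1, E-G 4, C-E 8, B-E 16] → take E-F (1); add F.
Step 2: frontier [E-G 4, C-E 8, B-E 16, C-F 2, F-G 12, D-F 16, B-F 20] → take C-F (2); add C.
Step 3: frontier [C-G 1, C-D 9, B-C 11, E-G 4, B-E 16, F-G 12, D-F 16, B-F 20] → take C-G (1); add G.
Step 4: frontier [C-D 9, B-C 11, B-E 16, D-F 16, B-F 20, D-G 14, B-G 17] → take C-D (9); add D.
Step 5: frontier [B-C 11, B-D 8, B-E 16, B-F 20, B-G 17] → take B-D (8); add B.
MST edges: E-F, C-F, C-G, C-D, B-D; total weight 1+2+1+9+8 = 21.

21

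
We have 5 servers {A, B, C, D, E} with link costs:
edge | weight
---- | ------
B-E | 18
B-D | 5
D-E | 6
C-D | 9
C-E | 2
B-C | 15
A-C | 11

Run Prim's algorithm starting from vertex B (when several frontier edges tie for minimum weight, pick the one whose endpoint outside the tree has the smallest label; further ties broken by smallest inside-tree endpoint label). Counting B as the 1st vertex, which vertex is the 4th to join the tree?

C

Prim, starting at B.
Step 1: frontier [B-D 5, B-C 15, B-E 18] → take B-D (5); add D.
Step 2: frontier [B-C 15, B-E 18, D-E 6, C-D 9] → take D-E (6); add E.
Step 3: frontier [B-C 15, C-D 9, C-E 2] → take C-E (2); add C.
Step 4: frontier [A-C 11] → take A-C (11); add A.
Vertex order: B, D, E, C, A. The 4th vertex is C.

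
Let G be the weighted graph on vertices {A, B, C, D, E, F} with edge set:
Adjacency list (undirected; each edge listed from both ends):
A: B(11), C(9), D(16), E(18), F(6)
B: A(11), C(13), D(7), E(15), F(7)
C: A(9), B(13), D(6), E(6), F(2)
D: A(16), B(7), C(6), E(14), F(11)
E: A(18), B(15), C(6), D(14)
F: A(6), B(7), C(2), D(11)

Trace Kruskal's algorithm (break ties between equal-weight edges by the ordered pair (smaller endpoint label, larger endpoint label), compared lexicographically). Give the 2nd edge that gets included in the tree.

A-F

Sort edges by weight, then run Kruskal:
C—F (2): add. Components now {A} {B} {C,F} {D} {E}
A—F (6): add. Components now {A,C,F} {B} {D} {E}
C—D (6): add. Components now {A,C,D,F} {B} {E}
C—E (6): add. Components now {A,C,D,E,F} {B}
B—D (7): add. Components now {A,B,C,D,E,F}
The 2nd edge added is A—F.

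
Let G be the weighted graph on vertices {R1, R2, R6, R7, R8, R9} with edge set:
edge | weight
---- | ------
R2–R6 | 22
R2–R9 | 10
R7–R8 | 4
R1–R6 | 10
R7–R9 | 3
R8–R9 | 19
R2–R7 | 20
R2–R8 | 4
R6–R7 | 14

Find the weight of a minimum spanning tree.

Prim, starting at R8.
Step 1: frontier [R2–R8 4, R7–R8 4, R8–R9 19] → take R2–R8 (4); add R2.
Step 2: frontier [R2–R9 10, R2–R7 20, R2–R6 22, R7–R8 4, R8–R9 19] → take R7–R8 (4); add R7.
Step 3: frontier [R2–R9 10, R2–R6 22, R7–R9 3, R6–R7 14, R8–R9 19] → take R7–R9 (3); add R9.
Step 4: frontier [R2–R6 22, R6–R7 14] → take R6–R7 (14); add R6.
Step 5: frontier [R1–R6 10] → take R1–R6 (10); add R1.
MST edges: R2–R8, R7–R8, R7–R9, R6–R7, R1–R6; total weight 4+4+3+14+10 = 35.

35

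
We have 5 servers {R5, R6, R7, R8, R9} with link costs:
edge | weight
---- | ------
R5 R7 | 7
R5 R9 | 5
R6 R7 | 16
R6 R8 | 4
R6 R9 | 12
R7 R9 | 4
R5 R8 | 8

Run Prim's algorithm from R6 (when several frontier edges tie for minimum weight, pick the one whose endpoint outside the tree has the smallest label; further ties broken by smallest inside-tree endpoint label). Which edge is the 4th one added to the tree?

R7-R9

Prim's algorithm from R6:
Step 1: cheapest edge leaving the tree is R6 R8 (4); add R8.
Step 2: cheapest edge leaving the tree is R5 R8 (8); add R5.
Step 3: cheapest edge leaving the tree is R5 R9 (5); add R9.
Step 4: cheapest edge leaving the tree is R7 R9 (4); add R7.
The 4th edge added is R7 R9.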